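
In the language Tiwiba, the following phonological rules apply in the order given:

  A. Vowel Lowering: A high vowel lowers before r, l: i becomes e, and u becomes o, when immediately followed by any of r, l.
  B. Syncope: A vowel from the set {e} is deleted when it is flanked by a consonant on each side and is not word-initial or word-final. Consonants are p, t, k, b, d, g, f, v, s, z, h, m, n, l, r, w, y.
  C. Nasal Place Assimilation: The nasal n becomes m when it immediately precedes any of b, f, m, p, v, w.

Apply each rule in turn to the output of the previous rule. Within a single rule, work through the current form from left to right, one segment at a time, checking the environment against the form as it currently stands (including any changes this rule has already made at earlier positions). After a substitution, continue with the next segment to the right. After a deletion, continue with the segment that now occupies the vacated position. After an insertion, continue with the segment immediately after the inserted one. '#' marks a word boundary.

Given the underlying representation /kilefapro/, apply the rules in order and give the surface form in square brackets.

[klfapro]

A Vowel Lowering: [kilefapro] → [kelefapro]
B Syncope: [kelefapro] → [klfapro]
C Nasal Place Assimilation: no change — [klfapro]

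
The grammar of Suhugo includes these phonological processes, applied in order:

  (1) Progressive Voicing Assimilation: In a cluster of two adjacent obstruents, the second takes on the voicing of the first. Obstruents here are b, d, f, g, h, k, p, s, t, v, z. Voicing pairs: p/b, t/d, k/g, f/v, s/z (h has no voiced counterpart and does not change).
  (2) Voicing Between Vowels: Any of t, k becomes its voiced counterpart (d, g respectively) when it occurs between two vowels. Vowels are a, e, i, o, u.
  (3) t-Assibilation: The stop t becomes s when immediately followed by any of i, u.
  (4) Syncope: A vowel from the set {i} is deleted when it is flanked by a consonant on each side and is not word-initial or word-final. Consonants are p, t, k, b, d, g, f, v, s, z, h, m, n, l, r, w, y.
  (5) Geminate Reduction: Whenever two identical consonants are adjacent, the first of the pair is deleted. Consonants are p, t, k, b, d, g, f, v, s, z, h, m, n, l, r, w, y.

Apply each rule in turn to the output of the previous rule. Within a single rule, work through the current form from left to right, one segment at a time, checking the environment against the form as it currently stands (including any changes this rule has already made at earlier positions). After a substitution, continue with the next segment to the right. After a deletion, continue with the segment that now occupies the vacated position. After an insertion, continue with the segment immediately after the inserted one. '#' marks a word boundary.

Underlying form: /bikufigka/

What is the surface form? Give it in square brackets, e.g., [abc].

(1) Progressive Voicing Assimilation: [bikufigka] → [bikufigga]
(2) Voicing Between Vowels: [bikufigga] → [bigufigga]
(3) t-Assibilation: no change — [bigufigga]
(4) Syncope: [bigufigga] → [bgufgga]
(5) Geminate Reduction: [bgufgga] → [bgufga]

[bgufga]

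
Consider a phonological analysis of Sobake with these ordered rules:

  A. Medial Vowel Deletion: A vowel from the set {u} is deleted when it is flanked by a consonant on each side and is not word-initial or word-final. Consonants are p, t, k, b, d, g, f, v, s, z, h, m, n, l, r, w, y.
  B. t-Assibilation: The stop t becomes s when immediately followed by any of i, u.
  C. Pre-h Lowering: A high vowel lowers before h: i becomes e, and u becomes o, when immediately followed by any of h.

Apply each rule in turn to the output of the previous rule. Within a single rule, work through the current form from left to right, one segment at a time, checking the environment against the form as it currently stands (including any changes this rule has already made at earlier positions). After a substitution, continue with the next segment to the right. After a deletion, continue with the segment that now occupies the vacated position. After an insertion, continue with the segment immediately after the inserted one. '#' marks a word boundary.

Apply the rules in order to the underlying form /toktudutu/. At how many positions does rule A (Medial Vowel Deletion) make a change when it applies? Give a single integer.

A Medial Vowel Deletion: [toktudutu] → [toktdtu]
B t-Assibilation: [toktdtu] → [toktdsu]
C Pre-h Lowering: no change — [toktdsu]
Rule A changed 2 position(s).

2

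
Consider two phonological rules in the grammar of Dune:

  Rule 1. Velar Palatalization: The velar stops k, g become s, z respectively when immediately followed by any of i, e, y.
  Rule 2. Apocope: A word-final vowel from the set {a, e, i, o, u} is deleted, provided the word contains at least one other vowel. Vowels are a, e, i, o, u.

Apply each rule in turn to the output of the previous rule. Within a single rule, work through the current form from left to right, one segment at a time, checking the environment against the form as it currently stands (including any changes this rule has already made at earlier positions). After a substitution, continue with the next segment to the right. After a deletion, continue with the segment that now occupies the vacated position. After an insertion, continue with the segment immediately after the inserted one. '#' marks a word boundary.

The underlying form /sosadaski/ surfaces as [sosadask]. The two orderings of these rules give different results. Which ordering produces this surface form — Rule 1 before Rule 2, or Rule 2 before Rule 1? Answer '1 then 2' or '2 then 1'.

Order 1 then 2:
  1 Velar Palatalization: [sosadaski] → [sosadassi]
  2 Apocope: [sosadassi] → [sosadass]
  result: [sosadass]
Order 2 then 1:
  2 Apocope: [sosadaski] → [sosadask]
  1 Velar Palatalization: no change — [sosadask]
  result: [sosadask]

2 then 1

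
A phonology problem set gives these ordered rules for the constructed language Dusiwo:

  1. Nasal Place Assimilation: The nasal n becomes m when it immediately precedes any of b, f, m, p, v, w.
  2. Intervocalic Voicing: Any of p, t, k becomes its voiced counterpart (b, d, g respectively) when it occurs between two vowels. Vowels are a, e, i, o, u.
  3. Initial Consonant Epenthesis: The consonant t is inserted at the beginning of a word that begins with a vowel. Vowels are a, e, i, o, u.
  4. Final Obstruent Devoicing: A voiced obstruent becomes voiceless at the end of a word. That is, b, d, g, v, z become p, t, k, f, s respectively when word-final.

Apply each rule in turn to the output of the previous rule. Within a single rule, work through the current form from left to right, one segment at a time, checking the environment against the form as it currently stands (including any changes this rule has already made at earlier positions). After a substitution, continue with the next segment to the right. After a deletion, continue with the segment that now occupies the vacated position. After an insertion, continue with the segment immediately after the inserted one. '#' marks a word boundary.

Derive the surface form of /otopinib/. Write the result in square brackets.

[todobinip]

1 Nasal Place Assimilation: no change — [otopinib]
2 Intervocalic Voicing: [otopinib] → [odobinib]
3 Initial Consonant Epenthesis: [odobinib] → [todobinib]
4 Final Obstruent Devoicing: [todobinib] → [todobinip]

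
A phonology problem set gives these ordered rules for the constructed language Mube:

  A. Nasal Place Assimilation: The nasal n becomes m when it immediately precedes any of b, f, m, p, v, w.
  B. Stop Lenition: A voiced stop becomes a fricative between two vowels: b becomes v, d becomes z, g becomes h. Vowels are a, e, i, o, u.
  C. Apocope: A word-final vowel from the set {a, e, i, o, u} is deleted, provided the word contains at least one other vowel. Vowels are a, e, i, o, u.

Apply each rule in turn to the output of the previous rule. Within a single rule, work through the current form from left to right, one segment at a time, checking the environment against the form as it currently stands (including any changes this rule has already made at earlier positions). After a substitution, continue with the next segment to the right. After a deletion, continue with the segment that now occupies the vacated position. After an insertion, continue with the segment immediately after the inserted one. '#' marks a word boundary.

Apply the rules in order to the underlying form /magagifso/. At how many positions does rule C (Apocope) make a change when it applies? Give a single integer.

A Nasal Place Assimilation: no change — [magagifso]
B Stop Lenition: [magagifso] → [mahahifso]
C Apocope: [mahahifso] → [mahahifs]
Rule C changed 1 position(s).

1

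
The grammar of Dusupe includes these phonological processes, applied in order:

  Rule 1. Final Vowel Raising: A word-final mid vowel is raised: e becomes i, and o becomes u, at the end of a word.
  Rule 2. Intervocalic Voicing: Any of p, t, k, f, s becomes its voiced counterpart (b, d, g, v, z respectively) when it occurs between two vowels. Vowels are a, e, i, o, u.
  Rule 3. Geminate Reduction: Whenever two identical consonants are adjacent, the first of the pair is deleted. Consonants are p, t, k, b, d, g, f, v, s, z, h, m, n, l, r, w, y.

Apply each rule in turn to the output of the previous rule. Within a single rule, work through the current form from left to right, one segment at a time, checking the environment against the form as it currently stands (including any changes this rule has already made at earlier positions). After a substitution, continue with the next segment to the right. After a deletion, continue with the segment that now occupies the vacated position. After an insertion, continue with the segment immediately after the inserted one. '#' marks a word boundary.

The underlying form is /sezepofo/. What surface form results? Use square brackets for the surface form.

Rule 1 Final Vowel Raising: [sezepofo] → [sezepofu]
Rule 2 Intervocalic Voicing: [sezepofu] → [sezebovu]
Rule 3 Geminate Reduction: no change — [sezebovu]

[sezebovu]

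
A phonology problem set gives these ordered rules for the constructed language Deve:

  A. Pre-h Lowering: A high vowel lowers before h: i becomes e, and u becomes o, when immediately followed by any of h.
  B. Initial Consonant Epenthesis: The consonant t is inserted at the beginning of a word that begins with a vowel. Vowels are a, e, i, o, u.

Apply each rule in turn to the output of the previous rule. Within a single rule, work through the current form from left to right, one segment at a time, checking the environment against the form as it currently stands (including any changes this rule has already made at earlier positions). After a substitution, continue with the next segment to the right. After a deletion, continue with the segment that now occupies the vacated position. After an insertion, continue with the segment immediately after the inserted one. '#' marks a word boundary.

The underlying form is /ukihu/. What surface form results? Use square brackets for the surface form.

A Pre-h Lowering: [ukihu] → [ukehu]
B Initial Consonant Epenthesis: [ukehu] → [tukehu]

[tukehu]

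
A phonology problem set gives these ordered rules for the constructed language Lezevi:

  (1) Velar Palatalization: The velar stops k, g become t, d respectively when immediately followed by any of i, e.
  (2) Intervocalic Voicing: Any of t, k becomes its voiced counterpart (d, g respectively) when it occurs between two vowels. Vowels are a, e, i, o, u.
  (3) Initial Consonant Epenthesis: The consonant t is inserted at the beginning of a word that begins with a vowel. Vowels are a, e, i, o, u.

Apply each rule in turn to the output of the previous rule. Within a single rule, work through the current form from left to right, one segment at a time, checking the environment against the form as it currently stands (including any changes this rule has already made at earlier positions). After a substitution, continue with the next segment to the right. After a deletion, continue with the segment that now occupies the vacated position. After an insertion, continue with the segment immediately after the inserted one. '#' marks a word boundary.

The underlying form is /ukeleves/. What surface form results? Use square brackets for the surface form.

(1) Velar Palatalization: [ukeleves] → [uteleves]
(2) Intervocalic Voicing: [uteleves] → [udeleves]
(3) Initial Consonant Epenthesis: [udeleves] → [tudeleves]

[tudeleves]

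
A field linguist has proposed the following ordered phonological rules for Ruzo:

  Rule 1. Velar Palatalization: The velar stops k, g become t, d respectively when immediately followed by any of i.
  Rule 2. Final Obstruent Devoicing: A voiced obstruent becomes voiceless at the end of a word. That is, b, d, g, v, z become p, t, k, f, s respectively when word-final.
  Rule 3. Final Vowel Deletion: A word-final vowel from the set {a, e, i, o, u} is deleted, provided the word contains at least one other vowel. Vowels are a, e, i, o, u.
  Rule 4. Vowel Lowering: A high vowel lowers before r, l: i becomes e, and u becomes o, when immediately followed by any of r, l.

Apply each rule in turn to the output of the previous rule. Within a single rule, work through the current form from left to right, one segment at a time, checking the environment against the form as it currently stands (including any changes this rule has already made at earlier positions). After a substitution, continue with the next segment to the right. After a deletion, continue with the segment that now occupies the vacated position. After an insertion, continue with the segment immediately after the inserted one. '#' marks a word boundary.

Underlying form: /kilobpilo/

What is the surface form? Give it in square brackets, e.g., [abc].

[telobpel]

Rule 1 Velar Palatalization: [kilobpilo] → [tilobpilo]
Rule 2 Final Obstruent Devoicing: no change — [tilobpilo]
Rule 3 Final Vowel Deletion: [tilobpilo] → [tilobpil]
Rule 4 Vowel Lowering: [tilobpil] → [telobpel]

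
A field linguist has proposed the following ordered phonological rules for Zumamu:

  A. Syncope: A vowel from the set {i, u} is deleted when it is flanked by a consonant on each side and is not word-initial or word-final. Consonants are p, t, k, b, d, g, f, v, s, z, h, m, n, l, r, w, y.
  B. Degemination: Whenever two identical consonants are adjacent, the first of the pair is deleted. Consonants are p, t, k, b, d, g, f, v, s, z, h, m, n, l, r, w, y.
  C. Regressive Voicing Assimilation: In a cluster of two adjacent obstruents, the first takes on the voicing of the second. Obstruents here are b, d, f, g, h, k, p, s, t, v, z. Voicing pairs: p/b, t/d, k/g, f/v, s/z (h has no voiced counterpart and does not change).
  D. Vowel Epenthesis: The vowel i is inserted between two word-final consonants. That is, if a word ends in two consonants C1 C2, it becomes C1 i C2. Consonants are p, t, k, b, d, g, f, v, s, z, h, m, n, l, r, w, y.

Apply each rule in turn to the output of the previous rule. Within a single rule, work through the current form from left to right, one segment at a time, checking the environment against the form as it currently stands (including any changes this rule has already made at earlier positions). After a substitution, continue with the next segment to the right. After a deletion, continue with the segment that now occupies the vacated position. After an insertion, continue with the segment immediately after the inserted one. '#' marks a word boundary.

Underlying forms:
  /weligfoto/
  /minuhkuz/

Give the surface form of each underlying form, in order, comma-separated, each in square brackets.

/weligfoto/:
  A Syncope: [weligfoto] → [welgfoto]
  B Degemination: no change — [welgfoto]
  C Regressive Voicing Assimilation: [welgfoto] → [welkfoto]
  D Vowel Epenthesis: no change — [welkfoto]
/minuhkuz/:
  A Syncope: [minuhkuz] → [mnhkz]
  B Degemination: no change — [mnhkz]
  C Regressive Voicing Assimilation: [mnhkz] → [mnhgz]
  D Vowel Epenthesis: [mnhgz] → [mnhgiz]

[welkfoto], [mnhgiz]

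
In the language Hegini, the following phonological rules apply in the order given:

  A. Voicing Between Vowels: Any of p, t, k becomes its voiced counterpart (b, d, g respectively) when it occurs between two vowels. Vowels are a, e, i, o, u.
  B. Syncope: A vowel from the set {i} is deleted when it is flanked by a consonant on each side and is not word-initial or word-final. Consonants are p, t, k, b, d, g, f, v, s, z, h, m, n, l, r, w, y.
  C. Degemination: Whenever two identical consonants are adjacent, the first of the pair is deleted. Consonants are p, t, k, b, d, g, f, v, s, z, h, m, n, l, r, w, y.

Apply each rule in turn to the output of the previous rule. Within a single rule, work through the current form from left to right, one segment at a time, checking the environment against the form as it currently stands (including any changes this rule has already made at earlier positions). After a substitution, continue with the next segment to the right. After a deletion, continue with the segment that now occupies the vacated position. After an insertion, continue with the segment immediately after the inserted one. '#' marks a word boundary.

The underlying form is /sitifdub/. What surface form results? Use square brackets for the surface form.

[sdfdub]

A Voicing Between Vowels: [sitifdub] → [sidifdub]
B Syncope: [sidifdub] → [sdfdub]
C Degemination: no change — [sdfdub]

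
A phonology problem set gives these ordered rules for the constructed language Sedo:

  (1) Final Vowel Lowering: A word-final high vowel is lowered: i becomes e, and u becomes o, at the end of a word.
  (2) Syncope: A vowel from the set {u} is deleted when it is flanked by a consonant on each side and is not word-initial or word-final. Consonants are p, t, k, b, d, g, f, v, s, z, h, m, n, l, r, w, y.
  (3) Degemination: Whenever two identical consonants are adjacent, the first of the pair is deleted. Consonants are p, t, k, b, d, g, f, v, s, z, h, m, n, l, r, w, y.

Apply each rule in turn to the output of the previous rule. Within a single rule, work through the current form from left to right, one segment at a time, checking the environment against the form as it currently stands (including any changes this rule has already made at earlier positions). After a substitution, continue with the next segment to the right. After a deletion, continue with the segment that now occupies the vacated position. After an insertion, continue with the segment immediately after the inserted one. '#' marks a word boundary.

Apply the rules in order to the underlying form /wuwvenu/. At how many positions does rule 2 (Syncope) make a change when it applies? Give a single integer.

(1) Final Vowel Lowering: [wuwvenu] → [wuwveno]
(2) Syncope: [wuwveno] → [wwveno]
(3) Degemination: [wwveno] → [wveno]
Rule 2 changed 1 position(s).

1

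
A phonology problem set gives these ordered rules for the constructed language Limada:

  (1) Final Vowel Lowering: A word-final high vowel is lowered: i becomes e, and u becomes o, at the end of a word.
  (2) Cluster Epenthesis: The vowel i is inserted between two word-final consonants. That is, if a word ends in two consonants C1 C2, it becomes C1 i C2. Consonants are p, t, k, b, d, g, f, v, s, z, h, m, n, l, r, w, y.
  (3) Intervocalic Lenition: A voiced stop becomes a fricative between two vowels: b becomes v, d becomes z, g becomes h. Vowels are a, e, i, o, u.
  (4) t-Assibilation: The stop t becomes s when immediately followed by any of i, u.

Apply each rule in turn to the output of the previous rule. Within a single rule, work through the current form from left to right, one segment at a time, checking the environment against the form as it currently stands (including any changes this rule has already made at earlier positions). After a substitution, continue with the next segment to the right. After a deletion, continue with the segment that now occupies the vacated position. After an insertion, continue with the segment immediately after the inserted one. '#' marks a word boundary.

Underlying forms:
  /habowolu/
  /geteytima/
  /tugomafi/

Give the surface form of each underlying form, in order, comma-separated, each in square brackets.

/habowolu/:
  (1) Final Vowel Lowering: [habowolu] → [habowolo]
  (2) Cluster Epenthesis: no change — [habowolo]
  (3) Intervocalic Lenition: [habowolo] → [havowolo]
  (4) t-Assibilation: no change — [havowolo]
/geteytima/:
  (1) Final Vowel Lowering: no change — [geteytima]
  (2) Cluster Epenthesis: no change — [geteytima]
  (3) Intervocalic Lenition: no change — [geteytima]
  (4) t-Assibilation: [geteytima] → [geteysima]
/tugomafi/:
  (1) Final Vowel Lowering: [tugomafi] → [tugomafe]
  (2) Cluster Epenthesis: no change — [tugomafe]
  (3) Intervocalic Lenition: [tugomafe] → [tuhomafe]
  (4) t-Assibilation: [tuhomafe] → [suhomafe]

[havowolo], [geteysima], [suhomafe]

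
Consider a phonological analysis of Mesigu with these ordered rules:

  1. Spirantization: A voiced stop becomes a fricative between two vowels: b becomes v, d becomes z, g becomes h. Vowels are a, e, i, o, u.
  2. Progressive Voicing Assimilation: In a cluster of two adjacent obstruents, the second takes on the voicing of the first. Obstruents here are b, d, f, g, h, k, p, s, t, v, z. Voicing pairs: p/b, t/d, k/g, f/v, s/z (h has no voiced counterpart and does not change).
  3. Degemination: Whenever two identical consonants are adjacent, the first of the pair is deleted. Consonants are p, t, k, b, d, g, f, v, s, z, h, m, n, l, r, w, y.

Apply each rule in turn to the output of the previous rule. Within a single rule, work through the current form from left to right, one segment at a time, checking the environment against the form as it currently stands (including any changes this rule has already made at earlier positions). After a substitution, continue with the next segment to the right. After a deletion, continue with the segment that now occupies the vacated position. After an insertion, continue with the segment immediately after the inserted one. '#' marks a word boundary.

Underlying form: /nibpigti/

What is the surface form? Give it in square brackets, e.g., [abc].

1 Spirantization: no change — [nibpigti]
2 Progressive Voicing Assimilation: [nibpigti] → [nibbigdi]
3 Degemination: [nibbigdi] → [nibigdi]

[nibigdi]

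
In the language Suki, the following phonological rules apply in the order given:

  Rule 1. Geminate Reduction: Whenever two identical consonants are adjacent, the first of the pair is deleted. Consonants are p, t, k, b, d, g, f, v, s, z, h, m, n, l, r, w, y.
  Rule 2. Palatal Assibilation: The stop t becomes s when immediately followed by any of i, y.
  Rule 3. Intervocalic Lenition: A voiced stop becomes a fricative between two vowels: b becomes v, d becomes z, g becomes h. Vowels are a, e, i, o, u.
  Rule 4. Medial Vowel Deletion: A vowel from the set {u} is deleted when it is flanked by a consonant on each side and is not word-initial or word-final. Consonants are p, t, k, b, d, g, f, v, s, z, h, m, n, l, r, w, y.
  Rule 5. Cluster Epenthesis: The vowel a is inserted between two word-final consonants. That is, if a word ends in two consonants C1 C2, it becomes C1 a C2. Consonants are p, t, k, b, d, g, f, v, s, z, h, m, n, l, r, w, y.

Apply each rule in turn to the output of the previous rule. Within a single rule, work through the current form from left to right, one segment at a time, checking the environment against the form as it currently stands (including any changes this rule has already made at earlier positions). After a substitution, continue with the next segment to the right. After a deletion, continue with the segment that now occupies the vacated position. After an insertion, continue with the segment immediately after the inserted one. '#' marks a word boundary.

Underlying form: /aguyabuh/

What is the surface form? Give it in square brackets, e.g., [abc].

Rule 1 Geminate Reduction: no change — [aguyabuh]
Rule 2 Palatal Assibilation: no change — [aguyabuh]
Rule 3 Intervocalic Lenition: [aguyabuh] → [ahuyavuh]
Rule 4 Medial Vowel Deletion: [ahuyavuh] → [ahyavh]
Rule 5 Cluster Epenthesis: [ahyavh] → [ahyavah]

[ahyavah]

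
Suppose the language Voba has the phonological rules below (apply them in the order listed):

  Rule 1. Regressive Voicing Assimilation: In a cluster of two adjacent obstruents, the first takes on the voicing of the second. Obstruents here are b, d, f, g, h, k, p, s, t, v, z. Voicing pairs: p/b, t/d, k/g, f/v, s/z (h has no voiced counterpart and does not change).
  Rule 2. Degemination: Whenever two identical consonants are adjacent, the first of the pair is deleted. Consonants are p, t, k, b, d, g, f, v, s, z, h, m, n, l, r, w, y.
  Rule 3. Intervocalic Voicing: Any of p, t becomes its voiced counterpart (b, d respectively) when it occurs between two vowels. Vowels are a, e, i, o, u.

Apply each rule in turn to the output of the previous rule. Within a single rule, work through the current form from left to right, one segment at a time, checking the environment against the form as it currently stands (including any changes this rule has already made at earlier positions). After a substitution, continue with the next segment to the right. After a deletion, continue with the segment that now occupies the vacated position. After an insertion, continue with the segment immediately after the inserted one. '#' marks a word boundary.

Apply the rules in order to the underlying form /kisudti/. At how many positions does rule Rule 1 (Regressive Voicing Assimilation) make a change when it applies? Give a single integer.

Rule 1 Regressive Voicing Assimilation: [kisudti] → [kisutti]
Rule 2 Degemination: [kisutti] → [kisuti]
Rule 3 Intervocalic Voicing: [kisuti] → [kisudi]
Rule Rule 1 changed 1 position(s).

1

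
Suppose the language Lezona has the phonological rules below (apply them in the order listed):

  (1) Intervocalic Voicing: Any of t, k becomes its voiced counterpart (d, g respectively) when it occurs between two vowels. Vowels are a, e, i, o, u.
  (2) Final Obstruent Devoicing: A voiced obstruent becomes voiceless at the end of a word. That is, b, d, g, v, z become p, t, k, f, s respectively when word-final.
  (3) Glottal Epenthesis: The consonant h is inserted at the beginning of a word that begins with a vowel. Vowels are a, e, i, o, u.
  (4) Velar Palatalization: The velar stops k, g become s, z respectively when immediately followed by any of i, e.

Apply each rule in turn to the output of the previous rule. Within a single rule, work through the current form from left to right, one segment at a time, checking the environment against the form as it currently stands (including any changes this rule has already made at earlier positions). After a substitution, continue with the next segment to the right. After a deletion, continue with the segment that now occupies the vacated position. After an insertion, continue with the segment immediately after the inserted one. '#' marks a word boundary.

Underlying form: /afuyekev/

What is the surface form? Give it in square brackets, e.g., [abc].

[hafuyezef]

(1) Intervocalic Voicing: [afuyekev] → [afuyegev]
(2) Final Obstruent Devoicing: [afuyegev] → [afuyegef]
(3) Glottal Epenthesis: [afuyegef] → [hafuyegef]
(4) Velar Palatalization: [hafuyegef] → [hafuyezef]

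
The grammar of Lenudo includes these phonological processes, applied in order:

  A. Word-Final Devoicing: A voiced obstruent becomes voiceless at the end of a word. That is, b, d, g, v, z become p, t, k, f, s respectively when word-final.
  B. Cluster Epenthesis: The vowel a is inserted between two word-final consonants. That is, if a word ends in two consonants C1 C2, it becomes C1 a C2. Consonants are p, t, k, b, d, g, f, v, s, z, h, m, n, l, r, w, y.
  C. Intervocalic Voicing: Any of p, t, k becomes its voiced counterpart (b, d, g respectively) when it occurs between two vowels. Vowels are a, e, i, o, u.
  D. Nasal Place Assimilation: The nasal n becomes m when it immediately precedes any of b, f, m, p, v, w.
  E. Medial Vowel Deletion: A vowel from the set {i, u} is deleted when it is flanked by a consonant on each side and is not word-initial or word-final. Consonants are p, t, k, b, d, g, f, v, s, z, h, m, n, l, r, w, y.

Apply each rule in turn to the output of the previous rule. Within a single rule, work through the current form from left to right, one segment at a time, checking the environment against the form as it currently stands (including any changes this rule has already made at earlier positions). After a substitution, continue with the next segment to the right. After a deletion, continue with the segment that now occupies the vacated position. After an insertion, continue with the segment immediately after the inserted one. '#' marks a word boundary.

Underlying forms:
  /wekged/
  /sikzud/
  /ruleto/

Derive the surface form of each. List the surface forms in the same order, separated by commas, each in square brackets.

/wekged/:
  A Word-Final Devoicing: [wekged] → [wekget]
  B Cluster Epenthesis: no change — [wekget]
  C Intervocalic Voicing: no change — [wekget]
  D Nasal Place Assimilation: no change — [wekget]
  E Medial Vowel Deletion: no change — [wekget]
/sikzud/:
  A Word-Final Devoicing: [sikzud] → [sikzut]
  B Cluster Epenthesis: no change — [sikzut]
  C Intervocalic Voicing: no change — [sikzut]
  D Nasal Place Assimilation: no change — [sikzut]
  E Medial Vowel Deletion: [sikzut] → [skzt]
/ruleto/:
  A Word-Final Devoicing: no change — [ruleto]
  B Cluster Epenthesis: no change — [ruleto]
  C Intervocalic Voicing: [ruleto] → [ruledo]
  D Nasal Place Assimilation: no change — [ruledo]
  E Medial Vowel Deletion: [ruledo] → [rledo]

[wekget], [skzt], [rledo]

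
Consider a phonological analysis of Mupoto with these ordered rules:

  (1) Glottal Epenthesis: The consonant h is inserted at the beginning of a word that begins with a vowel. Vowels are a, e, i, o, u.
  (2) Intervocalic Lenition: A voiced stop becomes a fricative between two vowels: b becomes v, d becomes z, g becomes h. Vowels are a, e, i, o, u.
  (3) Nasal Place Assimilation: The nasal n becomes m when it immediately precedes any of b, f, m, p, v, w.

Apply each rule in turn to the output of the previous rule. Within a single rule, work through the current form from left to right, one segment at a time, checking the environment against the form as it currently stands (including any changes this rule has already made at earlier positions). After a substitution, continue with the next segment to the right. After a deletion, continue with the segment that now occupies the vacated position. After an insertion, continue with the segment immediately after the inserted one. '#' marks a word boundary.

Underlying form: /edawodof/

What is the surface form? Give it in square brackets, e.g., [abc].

[hezawozof]

(1) Glottal Epenthesis: [edawodof] → [hedawodof]
(2) Intervocalic Lenition: [hedawodof] → [hezawozof]
(3) Nasal Place Assimilation: no change — [hezawozof]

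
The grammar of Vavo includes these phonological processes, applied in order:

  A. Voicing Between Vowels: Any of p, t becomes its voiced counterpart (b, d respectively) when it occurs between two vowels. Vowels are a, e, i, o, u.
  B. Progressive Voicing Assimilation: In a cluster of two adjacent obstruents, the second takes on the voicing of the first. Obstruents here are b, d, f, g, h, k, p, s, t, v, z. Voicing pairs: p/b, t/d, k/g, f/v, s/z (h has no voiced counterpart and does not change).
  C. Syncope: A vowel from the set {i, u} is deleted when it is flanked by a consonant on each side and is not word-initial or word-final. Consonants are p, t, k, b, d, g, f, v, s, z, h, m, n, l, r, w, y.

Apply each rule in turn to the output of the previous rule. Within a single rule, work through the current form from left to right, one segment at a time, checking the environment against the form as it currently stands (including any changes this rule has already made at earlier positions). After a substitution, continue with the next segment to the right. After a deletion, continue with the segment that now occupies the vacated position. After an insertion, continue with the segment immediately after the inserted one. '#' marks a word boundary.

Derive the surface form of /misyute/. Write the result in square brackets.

[msyde]

A Voicing Between Vowels: [misyute] → [misyude]
B Progressive Voicing Assimilation: no change — [misyude]
C Syncope: [misyude] → [msyde]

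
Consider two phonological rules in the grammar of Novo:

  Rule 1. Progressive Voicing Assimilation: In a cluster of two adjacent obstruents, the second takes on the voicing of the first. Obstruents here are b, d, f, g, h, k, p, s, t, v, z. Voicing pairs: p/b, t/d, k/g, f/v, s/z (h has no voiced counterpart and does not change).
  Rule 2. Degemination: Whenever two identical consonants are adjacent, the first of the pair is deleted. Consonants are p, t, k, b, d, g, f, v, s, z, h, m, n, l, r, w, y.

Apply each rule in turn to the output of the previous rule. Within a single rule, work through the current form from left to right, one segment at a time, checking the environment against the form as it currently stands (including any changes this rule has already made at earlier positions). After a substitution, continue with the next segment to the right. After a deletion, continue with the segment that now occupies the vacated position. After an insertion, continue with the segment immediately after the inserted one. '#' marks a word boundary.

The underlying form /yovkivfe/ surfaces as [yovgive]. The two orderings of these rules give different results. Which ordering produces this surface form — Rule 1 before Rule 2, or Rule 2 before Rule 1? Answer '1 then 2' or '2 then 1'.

1 then 2

Order 1 then 2:
  1 Progressive Voicing Assimilation: [yovkivfe] → [yovgivve]
  2 Degemination: [yovgivve] → [yovgive]
  result: [yovgive]
Order 2 then 1:
  2 Degemination: no change — [yovkivfe]
  1 Progressive Voicing Assimilation: [yovkivfe] → [yovgivve]
  result: [yovgivve]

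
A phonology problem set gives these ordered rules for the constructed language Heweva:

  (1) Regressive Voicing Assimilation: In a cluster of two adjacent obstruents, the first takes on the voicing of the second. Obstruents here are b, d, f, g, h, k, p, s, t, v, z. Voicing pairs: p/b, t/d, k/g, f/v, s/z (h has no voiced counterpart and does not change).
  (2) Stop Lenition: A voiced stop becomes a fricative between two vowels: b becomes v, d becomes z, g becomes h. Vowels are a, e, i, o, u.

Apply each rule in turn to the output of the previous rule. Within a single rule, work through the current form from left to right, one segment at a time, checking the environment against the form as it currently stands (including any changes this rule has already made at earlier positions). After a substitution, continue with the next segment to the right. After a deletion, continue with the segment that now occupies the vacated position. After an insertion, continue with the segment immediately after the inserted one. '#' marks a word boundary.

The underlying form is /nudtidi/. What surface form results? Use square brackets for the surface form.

[nuttizi]

(1) Regressive Voicing Assimilation: [nudtidi] → [nuttidi]
(2) Stop Lenition: [nuttidi] → [nuttizi]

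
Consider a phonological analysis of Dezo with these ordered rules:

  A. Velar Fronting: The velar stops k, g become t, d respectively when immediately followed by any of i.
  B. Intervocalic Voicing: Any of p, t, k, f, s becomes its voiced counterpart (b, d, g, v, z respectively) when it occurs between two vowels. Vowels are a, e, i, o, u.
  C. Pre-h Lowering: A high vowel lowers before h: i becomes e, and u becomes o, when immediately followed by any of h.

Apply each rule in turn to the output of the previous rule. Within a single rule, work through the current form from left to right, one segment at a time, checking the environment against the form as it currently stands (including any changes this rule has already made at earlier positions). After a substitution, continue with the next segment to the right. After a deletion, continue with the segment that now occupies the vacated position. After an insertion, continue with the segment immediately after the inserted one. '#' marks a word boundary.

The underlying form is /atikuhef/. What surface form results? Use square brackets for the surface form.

A Velar Fronting: no change — [atikuhef]
B Intervocalic Voicing: [atikuhef] → [adiguhef]
C Pre-h Lowering: [adiguhef] → [adigohef]

[adigohef]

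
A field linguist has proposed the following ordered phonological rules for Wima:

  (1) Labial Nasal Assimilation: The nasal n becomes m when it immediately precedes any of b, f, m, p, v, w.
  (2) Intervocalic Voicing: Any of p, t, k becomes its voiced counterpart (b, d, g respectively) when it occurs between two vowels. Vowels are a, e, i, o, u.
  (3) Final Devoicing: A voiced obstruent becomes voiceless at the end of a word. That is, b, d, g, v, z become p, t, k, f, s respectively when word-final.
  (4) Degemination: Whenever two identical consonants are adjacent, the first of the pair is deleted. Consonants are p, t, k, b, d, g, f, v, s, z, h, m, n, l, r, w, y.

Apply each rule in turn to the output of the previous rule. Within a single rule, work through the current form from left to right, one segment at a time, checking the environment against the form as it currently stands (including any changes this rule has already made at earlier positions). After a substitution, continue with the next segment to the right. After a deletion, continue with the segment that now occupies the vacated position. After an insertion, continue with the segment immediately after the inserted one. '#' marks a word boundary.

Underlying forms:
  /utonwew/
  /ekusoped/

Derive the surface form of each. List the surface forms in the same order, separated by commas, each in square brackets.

/utonwew/:
  (1) Labial Nasal Assimilation: [utonwew] → [utomwew]
  (2) Intervocalic Voicing: [utomwew] → [udomwew]
  (3) Final Devoicing: no change — [udomwew]
  (4) Degemination: no change — [udomwew]
/ekusoped/:
  (1) Labial Nasal Assimilation: no change — [ekusoped]
  (2) Intervocalic Voicing: [ekusoped] → [egusobed]
  (3) Final Devoicing: [egusobed] → [egusobet]
  (4) Degemination: no change — [egusobet]

[udomwew], [egusobet]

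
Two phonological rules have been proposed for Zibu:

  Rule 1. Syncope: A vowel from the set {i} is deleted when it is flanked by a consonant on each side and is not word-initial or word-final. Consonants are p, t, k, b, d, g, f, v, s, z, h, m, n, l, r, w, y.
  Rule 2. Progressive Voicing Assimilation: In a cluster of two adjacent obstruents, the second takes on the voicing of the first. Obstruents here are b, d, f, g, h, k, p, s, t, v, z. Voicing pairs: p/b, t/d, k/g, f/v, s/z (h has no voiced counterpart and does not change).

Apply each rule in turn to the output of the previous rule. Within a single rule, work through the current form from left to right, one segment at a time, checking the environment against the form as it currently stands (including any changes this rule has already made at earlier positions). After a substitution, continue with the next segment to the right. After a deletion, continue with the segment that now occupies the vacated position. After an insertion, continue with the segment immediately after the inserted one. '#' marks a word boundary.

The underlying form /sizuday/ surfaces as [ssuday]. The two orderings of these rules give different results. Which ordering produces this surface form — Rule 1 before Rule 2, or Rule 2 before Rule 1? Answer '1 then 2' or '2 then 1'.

Order 1 then 2:
  1 Syncope: [sizuday] → [szuday]
  2 Progressive Voicing Assimilation: [szuday] → [ssuday]
  result: [ssuday]
Order 2 then 1:
  2 Progressive Voicing Assimilation: no change — [sizuday]
  1 Syncope: [sizuday] → [szuday]
  result: [szuday]

1 then 2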